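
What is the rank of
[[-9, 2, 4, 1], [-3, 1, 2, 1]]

ρ1 := -1/9·ρ1
ρ2 := ρ2 + 3·ρ1
ρ2 := 3·ρ2
ρ1 := ρ1 + 2/9·ρ2
The reduced form has 2 nonzero rows.

rank = 2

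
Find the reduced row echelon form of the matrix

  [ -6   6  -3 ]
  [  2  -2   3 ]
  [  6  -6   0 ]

[[1, -1, 0], [0, 0, 1], [0, 0, 0]]

r1 := -1/6·r1
  [ 1  -1  1/2 ]
  [ 2  -2    3 ]
  [ 6  -6    0 ]
r2 := r2 − 2·r1
  [ 1  -1  1/2 ]
  [ 0   0    2 ]
  [ 6  -6    0 ]
r3 := r3 − 6·r1
  [ 1  -1  1/2 ]
  [ 0   0    2 ]
  [ 0   0   -3 ]
r2 := 1/2·r2
  [ 1  -1  1/2 ]
  [ 0   0    1 ]
  [ 0   0   -3 ]
r3 := r3 + 3·r2
  [ 1  -1  1/2 ]
  [ 0   0    1 ]
  [ 0   0    0 ]
r1 := r1 − 1/2·r2
  [ 1  -1  0 ]
  [ 0   0  1 ]
  [ 0   0  0 ]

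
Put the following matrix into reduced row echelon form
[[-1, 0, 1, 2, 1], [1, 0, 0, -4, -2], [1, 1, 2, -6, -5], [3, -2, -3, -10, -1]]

R1 -> -1·R1
  [ 1   0  -1   -2  -1 ]
  [ 1   0   0   -4  -2 ]
  [ 1   1   2   -6  -5 ]
  [ 3  -2  -3  -10  -1 ]
R2 -> R2 − R1
  [ 1   0  -1   -2  -1 ]
  [ 0   0   1   -2  -1 ]
  [ 1   1   2   -6  -5 ]
  [ 3  -2  -3  -10  -1 ]
R3 -> R3 − R1
  [ 1   0  -1   -2  -1 ]
  [ 0   0   1   -2  -1 ]
  [ 0   1   3   -4  -4 ]
  [ 3  -2  -3  -10  -1 ]
R4 -> R4 − 3·R1
  [ 1   0  -1  -2  -1 ]
  [ 0   0   1  -2  -1 ]
  [ 0   1   3  -4  -4 ]
  [ 0  -2   0  -4   2 ]
R2 <=> R3
  [ 1   0  -1  -2  -1 ]
  [ 0   1   3  -4  -4 ]
  [ 0   0   1  -2  -1 ]
  [ 0  -2   0  -4   2 ]
R4 -> R4 + 2·R2
  [ 1  0  -1   -2  -1 ]
  [ 0  1   3   -4  -4 ]
  [ 0  0   1   -2  -1 ]
  [ 0  0   6  -12  -6 ]
R4 -> R4 − 6·R3
  [ 1  0  -1  -2  -1 ]
  [ 0  1   3  -4  -4 ]
  [ 0  0   1  -2  -1 ]
  [ 0  0   0   0   0 ]
R2 -> R2 − 3·R3
  [ 1  0  -1  -2  -1 ]
  [ 0  1   0   2  -1 ]
  [ 0  0   1  -2  -1 ]
  [ 0  0   0   0   0 ]
R1 -> R1 + R3
  [ 1  0  0  -4  -2 ]
  [ 0  1  0   2  -1 ]
  [ 0  0  1  -2  -1 ]
  [ 0  0  0   0   0 ]

[[1, 0, 0, -4, -2], [0, 1, 0, 2, -1], [0, 0, 1, -2, -1], [0, 0, 0, 0, 0]]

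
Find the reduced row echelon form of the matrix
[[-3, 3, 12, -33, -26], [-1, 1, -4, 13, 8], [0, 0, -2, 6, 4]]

[[1, -1, 0, -1, 0], [0, 0, 1, -3, 0], [0, 0, 0, 0, 1]]

ρ1 → -1/3·ρ1
  [  1  -1  -4  11  26/3 ]
  [ -1   1  -4  13     8 ]
  [  0   0  -2   6     4 ]
ρ2 → ρ2 + ρ1
  [ 1  -1  -4  11  26/3 ]
  [ 0   0  -8  24  50/3 ]
  [ 0   0  -2   6     4 ]
ρ2 → -1/8·ρ2
  [ 1  -1  -4  11    26/3 ]
  [ 0   0   1  -3  -25/12 ]
  [ 0   0  -2   6       4 ]
ρ3 → ρ3 + 2·ρ2
  [ 1  -1  -4  11    26/3 ]
  [ 0   0   1  -3  -25/12 ]
  [ 0   0   0   0    -1/6 ]
ρ3 → -6·ρ3
  [ 1  -1  -4  11    26/3 ]
  [ 0   0   1  -3  -25/12 ]
  [ 0   0   0   0       1 ]
ρ2 → ρ2 + 25/12·ρ3
  [ 1  -1  -4  11  26/3 ]
  [ 0   0   1  -3     0 ]
  [ 0   0   0   0     1 ]
ρ1 → ρ1 − 26/3·ρ3
  [ 1  -1  -4  11  0 ]
  [ 0   0   1  -3  0 ]
  [ 0   0   0   0  1 ]
ρ1 → ρ1 + 4·ρ2
  [ 1  -1  0  -1  0 ]
  [ 0   0  1  -3  0 ]
  [ 0   0  0   0  1 ]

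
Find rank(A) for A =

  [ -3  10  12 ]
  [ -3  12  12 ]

rank = 2

Multiply R1 by -1/3.
  [  1  -10/3  -4 ]
  [ -3     12  12 ]
Add 3 times R1 to R2.
  [ 1  -10/3  -4 ]
  [ 0      2   0 ]
Multiply R2 by 1/2.
  [ 1  -10/3  -4 ]
  [ 0      1   0 ]
Add 10/3 times R2 to R1.
  [ 1  0  -4 ]
  [ 0  1   0 ]
The reduced form has 2 nonzero rows.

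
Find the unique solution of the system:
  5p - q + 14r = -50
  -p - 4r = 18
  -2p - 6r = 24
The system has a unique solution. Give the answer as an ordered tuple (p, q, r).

(6, -4, -6)

Form the augmented matrix and row-reduce:
  [  5  -1  14  |  -50 ]
  [ -1   0  -4  |   18 ]
  [ -2   0  -6  |   24 ]
R1 → 1/5·R1
R2 → R2 + R1
R3 → R3 + 2·R1
R2 → -5·R2
R3 → R3 + 2/5·R2
R3 → 1/2·R3
R2 → R2 − 6·R3
R1 → R1 − 14/5·R3
R1 → R1 + 1/5·R2
Reading off the last column: p = 6, q = -4, r = -6.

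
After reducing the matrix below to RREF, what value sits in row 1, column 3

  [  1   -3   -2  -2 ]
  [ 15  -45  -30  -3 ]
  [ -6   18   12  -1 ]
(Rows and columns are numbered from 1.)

-2

Subtract 15 times r1 from r2.
  [  1  -3  -2  -2 ]
  [  0   0   0  27 ]
  [ -6  18  12  -1 ]
Add 6 times r1 to r3.
  [ 1  -3  -2   -2 ]
  [ 0   0   0   27 ]
  [ 0   0   0  -13 ]
Multiply r2 by 1/27.
  [ 1  -3  -2   -2 ]
  [ 0   0   0    1 ]
  [ 0   0   0  -13 ]
Add 13 times r2 to r3.
  [ 1  -3  -2  -2 ]
  [ 0   0   0   1 ]
  [ 0   0   0   0 ]
Add 2 times r2 to r1.
  [ 1  -3  -2  0 ]
  [ 0   0   0  1 ]
  [ 0   0   0  0 ]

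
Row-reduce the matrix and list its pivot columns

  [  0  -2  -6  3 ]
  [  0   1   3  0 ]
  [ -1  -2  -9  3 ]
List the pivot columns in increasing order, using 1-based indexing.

1, 2, 4

r1 <-> r3
  [ -1  -2  -9  3 ]
  [  0   1   3  0 ]
  [  0  -2  -6  3 ]
r1 ← -1·r1
  [ 1   2   9  -3 ]
  [ 0   1   3   0 ]
  [ 0  -2  -6   3 ]
r3 ← r3 + 2·r2
  [ 1  2  9  -3 ]
  [ 0  1  3   0 ]
  [ 0  0  0   3 ]
r3 ← 1/3·r3
  [ 1  2  9  -3 ]
  [ 0  1  3   0 ]
  [ 0  0  0   1 ]
r1 ← r1 + 3·r3
  [ 1  2  9  0 ]
  [ 0  1  3  0 ]
  [ 0  0  0  1 ]
r1 ← r1 − 2·r2
  [ 1  0  3  0 ]
  [ 0  1  3  0 ]
  [ 0  0  0  1 ]
Pivot columns are the columns containing a leading 1.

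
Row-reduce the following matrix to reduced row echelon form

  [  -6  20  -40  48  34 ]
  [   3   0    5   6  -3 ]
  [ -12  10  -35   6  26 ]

Multiply R1 by -1/6.
Subtract 3 times R1 from R2.
Add 12 times R1 to R3.
Multiply R2 by 1/10.
Add 30 times R2 to R3.
Add 10/3 times R2 to R1.

[[1, 0, 5/3, 2, -1], [0, 1, -3/2, 3, 7/5], [0, 0, 0, 0, 0]]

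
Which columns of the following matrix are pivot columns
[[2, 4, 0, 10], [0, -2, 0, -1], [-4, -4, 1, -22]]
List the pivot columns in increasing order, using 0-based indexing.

ρ1 → 1/2·ρ1
ρ3 → ρ3 + 4·ρ1
ρ2 → -1/2·ρ2
ρ3 → ρ3 − 4·ρ2
ρ1 → ρ1 − 2·ρ2
Pivot columns are the columns containing a leading 1.

0, 1, 2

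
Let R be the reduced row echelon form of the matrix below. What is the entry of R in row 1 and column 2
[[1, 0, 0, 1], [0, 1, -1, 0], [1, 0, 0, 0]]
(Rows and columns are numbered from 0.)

-1

ρ3 → ρ3 − ρ1
ρ3 → -1·ρ3
ρ1 → ρ1 − ρ3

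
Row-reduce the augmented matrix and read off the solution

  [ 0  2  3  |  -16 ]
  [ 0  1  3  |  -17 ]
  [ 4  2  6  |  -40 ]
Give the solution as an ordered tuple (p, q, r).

(-3/2, 1, -6)

R1 <-> R3
  [ 4  2  6  |  -40 ]
  [ 0  1  3  |  -17 ]
  [ 0  2  3  |  -16 ]
R1 → 1/4·R1
  [ 1  1/2  3/2  |  -10 ]
  [ 0    1    3  |  -17 ]
  [ 0    2    3  |  -16 ]
R3 → R3 − 2·R2
  [ 1  1/2  3/2  |  -10 ]
  [ 0    1    3  |  -17 ]
  [ 0    0   -3  |   18 ]
R3 → -1/3·R3
  [ 1  1/2  3/2  |  -10 ]
  [ 0    1    3  |  -17 ]
  [ 0    0    1  |   -6 ]
R2 → R2 − 3·R3
  [ 1  1/2  3/2  |  -10 ]
  [ 0    1    0  |    1 ]
  [ 0    0    1  |   -6 ]
R1 → R1 − 3/2·R3
  [ 1  1/2  0  |  -1 ]
  [ 0    1  0  |   1 ]
  [ 0    0  1  |  -6 ]
R1 → R1 − 1/2·R2
  [ 1  0  0  |  -3/2 ]
  [ 0  1  0  |     1 ]
  [ 0  0  1  |    -6 ]
Reading off the last column: p = -3/2, q = 1, r = -6.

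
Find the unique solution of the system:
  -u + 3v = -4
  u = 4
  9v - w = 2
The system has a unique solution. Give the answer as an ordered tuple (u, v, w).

(4, 0, -2)

Form the augmented matrix and row-reduce:
  [ -1  3   0  |  -4 ]
  [  1  0   0  |   4 ]
  [  0  9  -1  |   2 ]
Multiply ρ1 by -1.
  [ 1  -3   0  |  4 ]
  [ 1   0   0  |  4 ]
  [ 0   9  -1  |  2 ]
Subtract ρ1 from ρ2.
  [ 1  -3   0  |  4 ]
  [ 0   3   0  |  0 ]
  [ 0   9  -1  |  2 ]
Multiply ρ2 by 1/3.
  [ 1  -3   0  |  4 ]
  [ 0   1   0  |  0 ]
  [ 0   9  -1  |  2 ]
Subtract 9 times ρ2 from ρ3.
  [ 1  -3   0  |  4 ]
  [ 0   1   0  |  0 ]
  [ 0   0  -1  |  2 ]
Multiply ρ3 by -1.
  [ 1  -3  0  |   4 ]
  [ 0   1  0  |   0 ]
  [ 0   0  1  |  -2 ]
Add 3 times ρ2 to ρ1.
  [ 1  0  0  |   4 ]
  [ 0  1  0  |   0 ]
  [ 0  0  1  |  -2 ]
Reading off the last column: u = 4, v = 0, w = -2.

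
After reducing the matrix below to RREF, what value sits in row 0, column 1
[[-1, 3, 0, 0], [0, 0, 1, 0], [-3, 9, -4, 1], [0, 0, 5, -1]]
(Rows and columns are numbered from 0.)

r1 ← -1·r1
  [  1  -3   0   0 ]
  [  0   0   1   0 ]
  [ -3   9  -4   1 ]
  [  0   0   5  -1 ]
r3 ← r3 + 3·r1
  [ 1  -3   0   0 ]
  [ 0   0   1   0 ]
  [ 0   0  -4   1 ]
  [ 0   0   5  -1 ]
r3 ← r3 + 4·r2
  [ 1  -3  0   0 ]
  [ 0   0  1   0 ]
  [ 0   0  0   1 ]
  [ 0   0  5  -1 ]
r4 ← r4 − 5·r2
  [ 1  -3  0   0 ]
  [ 0   0  1   0 ]
  [ 0   0  0   1 ]
  [ 0   0  0  -1 ]
r4 ← r4 + r3
  [ 1  -3  0  0 ]
  [ 0   0  1  0 ]
  [ 0   0  0  1 ]
  [ 0   0  0  0 ]

-3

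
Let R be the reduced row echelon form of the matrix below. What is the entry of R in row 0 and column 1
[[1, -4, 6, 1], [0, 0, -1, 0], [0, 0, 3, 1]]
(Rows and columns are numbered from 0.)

r2 → -1·r2
  [ 1  -4  6  1 ]
  [ 0   0  1  0 ]
  [ 0   0  3  1 ]
r3 → r3 − 3·r2
  [ 1  -4  6  1 ]
  [ 0   0  1  0 ]
  [ 0   0  0  1 ]
r1 → r1 − r3
  [ 1  -4  6  0 ]
  [ 0   0  1  0 ]
  [ 0   0  0  1 ]
r1 → r1 − 6·r2
  [ 1  -4  0  0 ]
  [ 0   0  1  0 ]
  [ 0   0  0  1 ]

-4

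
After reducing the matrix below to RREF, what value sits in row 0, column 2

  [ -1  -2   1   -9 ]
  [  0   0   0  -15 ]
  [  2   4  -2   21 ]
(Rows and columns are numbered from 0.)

-1

Multiply R1 by -1.
  [ 1  2  -1    9 ]
  [ 0  0   0  -15 ]
  [ 2  4  -2   21 ]
Subtract 2 times R1 from R3.
  [ 1  2  -1    9 ]
  [ 0  0   0  -15 ]
  [ 0  0   0    3 ]
Multiply R2 by -1/15.
  [ 1  2  -1  9 ]
  [ 0  0   0  1 ]
  [ 0  0   0  3 ]
Subtract 3 times R2 from R3.
  [ 1  2  -1  9 ]
  [ 0  0   0  1 ]
  [ 0  0   0  0 ]
Subtract 9 times R2 from R1.
  [ 1  2  -1  0 ]
  [ 0  0   0  1 ]
  [ 0  0   0  0 ]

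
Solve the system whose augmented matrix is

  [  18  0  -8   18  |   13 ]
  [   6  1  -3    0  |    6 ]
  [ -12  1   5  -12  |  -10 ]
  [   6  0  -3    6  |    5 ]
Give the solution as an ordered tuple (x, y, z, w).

(1/3, -2, -2, -1/2)

r1 ← 1/18·r1
  [   1  0  -4/9    1  |  13/18 ]
  [   6  1    -3    0  |      6 ]
  [ -12  1     5  -12  |    -10 ]
  [   6  0    -3    6  |      5 ]
r2 ← r2 − 6·r1
  [   1  0  -4/9    1  |  13/18 ]
  [   0  1  -1/3   -6  |    5/3 ]
  [ -12  1     5  -12  |    -10 ]
  [   6  0    -3    6  |      5 ]
r3 ← r3 + 12·r1
  [ 1  0  -4/9   1  |  13/18 ]
  [ 0  1  -1/3  -6  |    5/3 ]
  [ 0  1  -1/3   0  |   -4/3 ]
  [ 6  0    -3   6  |      5 ]
r4 ← r4 − 6·r1
  [ 1  0  -4/9   1  |  13/18 ]
  [ 0  1  -1/3  -6  |    5/3 ]
  [ 0  1  -1/3   0  |   -4/3 ]
  [ 0  0  -1/3   0  |    2/3 ]
r3 ← r3 − r2
  [ 1  0  -4/9   1  |  13/18 ]
  [ 0  1  -1/3  -6  |    5/3 ]
  [ 0  0     0   6  |     -3 ]
  [ 0  0  -1/3   0  |    2/3 ]
r3 ↔ r4
  [ 1  0  -4/9   1  |  13/18 ]
  [ 0  1  -1/3  -6  |    5/3 ]
  [ 0  0  -1/3   0  |    2/3 ]
  [ 0  0     0   6  |     -3 ]
r3 ← -3·r3
  [ 1  0  -4/9   1  |  13/18 ]
  [ 0  1  -1/3  -6  |    5/3 ]
  [ 0  0     1   0  |     -2 ]
  [ 0  0     0   6  |     -3 ]
r4 ← 1/6·r4
  [ 1  0  -4/9   1  |  13/18 ]
  [ 0  1  -1/3  -6  |    5/3 ]
  [ 0  0     1   0  |     -2 ]
  [ 0  0     0   1  |   -1/2 ]
r2 ← r2 + 6·r4
  [ 1  0  -4/9  1  |  13/18 ]
  [ 0  1  -1/3  0  |   -4/3 ]
  [ 0  0     1  0  |     -2 ]
  [ 0  0     0  1  |   -1/2 ]
r1 ← r1 − r4
  [ 1  0  -4/9  0  |  11/9 ]
  [ 0  1  -1/3  0  |  -4/3 ]
  [ 0  0     1  0  |    -2 ]
  [ 0  0     0  1  |  -1/2 ]
r2 ← r2 + 1/3·r3
  [ 1  0  -4/9  0  |  11/9 ]
  [ 0  1     0  0  |    -2 ]
  [ 0  0     1  0  |    -2 ]
  [ 0  0     0  1  |  -1/2 ]
r1 ← r1 + 4/9·r3
  [ 1  0  0  0  |   1/3 ]
  [ 0  1  0  0  |    -2 ]
  [ 0  0  1  0  |    -2 ]
  [ 0  0  0  1  |  -1/2 ]
Reading off the last column: x = 1/3, y = -2, z = -2, w = -1/2.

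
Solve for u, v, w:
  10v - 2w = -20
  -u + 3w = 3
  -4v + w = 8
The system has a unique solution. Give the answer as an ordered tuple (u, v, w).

Form the augmented matrix and row-reduce:
  [  0  10  -2  |  -20 ]
  [ -1   0   3  |    3 ]
  [  0  -4   1  |    8 ]
r1 <-> r2
r1 ← -1·r1
r2 ← 1/10·r2
r3 ← r3 + 4·r2
r3 ← 5·r3
r2 ← r2 + 1/5·r3
r1 ← r1 + 3·r3
Reading off the last column: u = -3, v = -2, w = 0.

(-3, -2, 0)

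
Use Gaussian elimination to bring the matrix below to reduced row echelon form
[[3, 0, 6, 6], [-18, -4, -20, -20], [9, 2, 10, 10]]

[[1, 0, 2, 2], [0, 1, -4, -4], [0, 0, 0, 0]]

R1 -> 1/3·R1
  [   1   0    2    2 ]
  [ -18  -4  -20  -20 ]
  [   9   2   10   10 ]
R2 -> R2 + 18·R1
  [ 1   0   2   2 ]
  [ 0  -4  16  16 ]
  [ 9   2  10  10 ]
R3 -> R3 − 9·R1
  [ 1   0   2   2 ]
  [ 0  -4  16  16 ]
  [ 0   2  -8  -8 ]
R2 -> -1/4·R2
  [ 1  0   2   2 ]
  [ 0  1  -4  -4 ]
  [ 0  2  -8  -8 ]
R3 -> R3 − 2·R2
  [ 1  0   2   2 ]
  [ 0  1  -4  -4 ]
  [ 0  0   0   0 ]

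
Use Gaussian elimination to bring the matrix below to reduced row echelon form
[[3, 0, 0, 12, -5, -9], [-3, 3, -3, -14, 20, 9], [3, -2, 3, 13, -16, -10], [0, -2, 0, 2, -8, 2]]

R1 -> 1/3·R1
  [  1   0   0    4  -5/3   -3 ]
  [ -3   3  -3  -14    20    9 ]
  [  3  -2   3   13   -16  -10 ]
  [  0  -2   0    2    -8    2 ]
R2 -> R2 + 3·R1
  [ 1   0   0   4  -5/3   -3 ]
  [ 0   3  -3  -2    15    0 ]
  [ 3  -2   3  13   -16  -10 ]
  [ 0  -2   0   2    -8    2 ]
R3 -> R3 − 3·R1
  [ 1   0   0   4  -5/3  -3 ]
  [ 0   3  -3  -2    15   0 ]
  [ 0  -2   3   1   -11  -1 ]
  [ 0  -2   0   2    -8   2 ]
R2 -> 1/3·R2
  [ 1   0   0     4  -5/3  -3 ]
  [ 0   1  -1  -2/3     5   0 ]
  [ 0  -2   3     1   -11  -1 ]
  [ 0  -2   0     2    -8   2 ]
R3 -> R3 + 2·R2
  [ 1   0   0     4  -5/3  -3 ]
  [ 0   1  -1  -2/3     5   0 ]
  [ 0   0   1  -1/3    -1  -1 ]
  [ 0  -2   0     2    -8   2 ]
R4 -> R4 + 2·R2
  [ 1  0   0     4  -5/3  -3 ]
  [ 0  1  -1  -2/3     5   0 ]
  [ 0  0   1  -1/3    -1  -1 ]
  [ 0  0  -2   2/3     2   2 ]
R4 -> R4 + 2·R3
  [ 1  0   0     4  -5/3  -3 ]
  [ 0  1  -1  -2/3     5   0 ]
  [ 0  0   1  -1/3    -1  -1 ]
  [ 0  0   0     0     0   0 ]
R2 -> R2 + R3
  [ 1  0  0     4  -5/3  -3 ]
  [ 0  1  0    -1     4  -1 ]
  [ 0  0  1  -1/3    -1  -1 ]
  [ 0  0  0     0     0   0 ]

[[1, 0, 0, 4, -5/3, -3], [0, 1, 0, -1, 4, -1], [0, 0, 1, -1/3, -1, -1], [0, 0, 0, 0, 0, 0]]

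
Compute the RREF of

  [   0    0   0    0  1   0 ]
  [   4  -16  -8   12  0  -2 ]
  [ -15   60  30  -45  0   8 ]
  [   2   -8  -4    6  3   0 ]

ρ1 <-> ρ2
  [   4  -16  -8   12  0  -2 ]
  [   0    0   0    0  1   0 ]
  [ -15   60  30  -45  0   8 ]
  [   2   -8  -4    6  3   0 ]
ρ1 → 1/4·ρ1
  [   1  -4  -2    3  0  -1/2 ]
  [   0   0   0    0  1     0 ]
  [ -15  60  30  -45  0     8 ]
  [   2  -8  -4    6  3     0 ]
ρ3 → ρ3 + 15·ρ1
  [ 1  -4  -2  3  0  -1/2 ]
  [ 0   0   0  0  1     0 ]
  [ 0   0   0  0  0   1/2 ]
  [ 2  -8  -4  6  3     0 ]
ρ4 → ρ4 − 2·ρ1
  [ 1  -4  -2  3  0  -1/2 ]
  [ 0   0   0  0  1     0 ]
  [ 0   0   0  0  0   1/2 ]
  [ 0   0   0  0  3     1 ]
ρ4 → ρ4 − 3·ρ2
  [ 1  -4  -2  3  0  -1/2 ]
  [ 0   0   0  0  1     0 ]
  [ 0   0   0  0  0   1/2 ]
  [ 0   0   0  0  0     1 ]
ρ3 → 2·ρ3
  [ 1  -4  -2  3  0  -1/2 ]
  [ 0   0   0  0  1     0 ]
  [ 0   0   0  0  0     1 ]
  [ 0   0   0  0  0     1 ]
ρ4 → ρ4 − ρ3
  [ 1  -4  -2  3  0  -1/2 ]
  [ 0   0   0  0  1     0 ]
  [ 0   0   0  0  0     1 ]
  [ 0   0   0  0  0     0 ]
ρ1 → ρ1 + 1/2·ρ3
  [ 1  -4  -2  3  0  0 ]
  [ 0   0   0  0  1  0 ]
  [ 0   0   0  0  0  1 ]
  [ 0   0   0  0  0  0 ]

[[1, -4, -2, 3, 0, 0], [0, 0, 0, 0, 1, 0], [0, 0, 0, 0, 0, 1], [0, 0, 0, 0, 0, 0]]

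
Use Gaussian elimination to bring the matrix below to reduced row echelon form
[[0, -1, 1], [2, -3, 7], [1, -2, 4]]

[[1, 0, 2], [0, 1, -1], [0, 0, 0]]

R1 ↔ R2
  [ 2  -3  7 ]
  [ 0  -1  1 ]
  [ 1  -2  4 ]
R1 → 1/2·R1
  [ 1  -3/2  7/2 ]
  [ 0    -1    1 ]
  [ 1    -2    4 ]
R3 → R3 − R1
  [ 1  -3/2  7/2 ]
  [ 0    -1    1 ]
  [ 0  -1/2  1/2 ]
R2 → -1·R2
  [ 1  -3/2  7/2 ]
  [ 0     1   -1 ]
  [ 0  -1/2  1/2 ]
R3 → R3 + 1/2·R2
  [ 1  -3/2  7/2 ]
  [ 0     1   -1 ]
  [ 0     0    0 ]
R1 → R1 + 3/2·R2
  [ 1  0   2 ]
  [ 0  1  -1 ]
  [ 0  0   0 ]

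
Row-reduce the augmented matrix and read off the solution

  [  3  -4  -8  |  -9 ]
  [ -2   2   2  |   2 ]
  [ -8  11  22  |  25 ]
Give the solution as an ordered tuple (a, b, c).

(1, 1, 1)

Multiply R1 by 1/3.
  [  1  -4/3  -8/3  |  -3 ]
  [ -2     2     2  |   2 ]
  [ -8    11    22  |  25 ]
Add 2 times R1 to R2.
  [  1  -4/3   -8/3  |  -3 ]
  [  0  -2/3  -10/3  |  -4 ]
  [ -8    11     22  |  25 ]
Add 8 times R1 to R3.
  [ 1  -4/3   -8/3  |  -3 ]
  [ 0  -2/3  -10/3  |  -4 ]
  [ 0   1/3    2/3  |   1 ]
Multiply R2 by -3/2.
  [ 1  -4/3  -8/3  |  -3 ]
  [ 0     1     5  |   6 ]
  [ 0   1/3   2/3  |   1 ]
Subtract 1/3 times R2 from R3.
  [ 1  -4/3  -8/3  |  -3 ]
  [ 0     1     5  |   6 ]
  [ 0     0    -1  |  -1 ]
Multiply R3 by -1.
  [ 1  -4/3  -8/3  |  -3 ]
  [ 0     1     5  |   6 ]
  [ 0     0     1  |   1 ]
Subtract 5 times R3 from R2.
  [ 1  -4/3  -8/3  |  -3 ]
  [ 0     1     0  |   1 ]
  [ 0     0     1  |   1 ]
Add 8/3 times R3 to R1.
  [ 1  -4/3  0  |  -1/3 ]
  [ 0     1  0  |     1 ]
  [ 0     0  1  |     1 ]
Add 4/3 times R2 to R1.
  [ 1  0  0  |  1 ]
  [ 0  1  0  |  1 ]
  [ 0  0  1  |  1 ]
Reading off the last column: a = 1, b = 1, c = 1.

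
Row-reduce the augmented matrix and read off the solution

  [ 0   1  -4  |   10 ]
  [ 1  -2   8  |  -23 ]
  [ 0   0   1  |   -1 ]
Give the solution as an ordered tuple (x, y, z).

(-3, 6, -1)

Swap ρ1 and ρ2.
  [ 1  -2   8  |  -23 ]
  [ 0   1  -4  |   10 ]
  [ 0   0   1  |   -1 ]
Add 4 times ρ3 to ρ2.
  [ 1  -2  8  |  -23 ]
  [ 0   1  0  |    6 ]
  [ 0   0  1  |   -1 ]
Subtract 8 times ρ3 from ρ1.
  [ 1  -2  0  |  -15 ]
  [ 0   1  0  |    6 ]
  [ 0   0  1  |   -1 ]
Add 2 times ρ2 to ρ1.
  [ 1  0  0  |  -3 ]
  [ 0  1  0  |   6 ]
  [ 0  0  1  |  -1 ]
Reading off the last column: x = -3, y = 6, z = -1.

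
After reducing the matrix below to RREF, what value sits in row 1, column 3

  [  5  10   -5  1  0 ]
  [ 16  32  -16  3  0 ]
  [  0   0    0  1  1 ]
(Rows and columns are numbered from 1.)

Multiply R1 by 1/5.
  [  1   2   -1  1/5  0 ]
  [ 16  32  -16    3  0 ]
  [  0   0    0    1  1 ]
Subtract 16 times R1 from R2.
  [ 1  2  -1   1/5  0 ]
  [ 0  0   0  -1/5  0 ]
  [ 0  0   0     1  1 ]
Multiply R2 by -5.
  [ 1  2  -1  1/5  0 ]
  [ 0  0   0    1  0 ]
  [ 0  0   0    1  1 ]
Subtract R2 from R3.
  [ 1  2  -1  1/5  0 ]
  [ 0  0   0    1  0 ]
  [ 0  0   0    0  1 ]
Subtract 1/5 times R2 from R1.
  [ 1  2  -1  0  0 ]
  [ 0  0   0  1  0 ]
  [ 0  0   0  0  1 ]

-1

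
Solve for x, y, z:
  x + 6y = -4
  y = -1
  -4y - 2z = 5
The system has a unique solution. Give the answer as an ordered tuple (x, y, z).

(2, -1, -1/2)

Form the augmented matrix and row-reduce:
  [ 1   6   0  |  -4 ]
  [ 0   1   0  |  -1 ]
  [ 0  -4  -2  |   5 ]
Add 4 times R2 to R3.
  [ 1  6   0  |  -4 ]
  [ 0  1   0  |  -1 ]
  [ 0  0  -2  |   1 ]
Multiply R3 by -1/2.
  [ 1  6  0  |    -4 ]
  [ 0  1  0  |    -1 ]
  [ 0  0  1  |  -1/2 ]
Subtract 6 times R2 from R1.
  [ 1  0  0  |     2 ]
  [ 0  1  0  |    -1 ]
  [ 0  0  1  |  -1/2 ]
Reading off the last column: x = 2, y = -1, z = -1/2.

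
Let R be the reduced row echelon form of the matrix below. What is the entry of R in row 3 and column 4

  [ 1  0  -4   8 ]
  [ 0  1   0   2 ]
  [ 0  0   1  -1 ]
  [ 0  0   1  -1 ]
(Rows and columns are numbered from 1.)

R4 := R4 − R3
  [ 1  0  -4   8 ]
  [ 0  1   0   2 ]
  [ 0  0   1  -1 ]
  [ 0  0   0   0 ]
R1 := R1 + 4·R3
  [ 1  0  0   4 ]
  [ 0  1  0   2 ]
  [ 0  0  1  -1 ]
  [ 0  0  0   0 ]

-1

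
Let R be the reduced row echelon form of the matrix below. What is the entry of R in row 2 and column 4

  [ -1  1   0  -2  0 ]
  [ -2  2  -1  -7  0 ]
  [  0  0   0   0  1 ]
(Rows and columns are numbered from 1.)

R1 := -1·R1
  [  1  -1   0   2  0 ]
  [ -2   2  -1  -7  0 ]
  [  0   0   0   0  1 ]
R2 := R2 + 2·R1
  [ 1  -1   0   2  0 ]
  [ 0   0  -1  -3  0 ]
  [ 0   0   0   0  1 ]
R2 := -1·R2
  [ 1  -1  0  2  0 ]
  [ 0   0  1  3  0 ]
  [ 0   0  0  0  1 ]

3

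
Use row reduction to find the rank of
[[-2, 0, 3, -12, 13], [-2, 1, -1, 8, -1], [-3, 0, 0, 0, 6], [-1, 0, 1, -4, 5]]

rank = 3

r1 → -1/2·r1
  [  1  0  -3/2   6  -13/2 ]
  [ -2  1    -1   8     -1 ]
  [ -3  0     0   0      6 ]
  [ -1  0     1  -4      5 ]
r2 → r2 + 2·r1
  [  1  0  -3/2   6  -13/2 ]
  [  0  1    -4  20    -14 ]
  [ -3  0     0   0      6 ]
  [ -1  0     1  -4      5 ]
r3 → r3 + 3·r1
  [  1  0  -3/2   6  -13/2 ]
  [  0  1    -4  20    -14 ]
  [  0  0  -9/2  18  -27/2 ]
  [ -1  0     1  -4      5 ]
r4 → r4 + r1
  [ 1  0  -3/2   6  -13/2 ]
  [ 0  1    -4  20    -14 ]
  [ 0  0  -9/2  18  -27/2 ]
  [ 0  0  -1/2   2   -3/2 ]
r3 → -2/9·r3
  [ 1  0  -3/2   6  -13/2 ]
  [ 0  1    -4  20    -14 ]
  [ 0  0     1  -4      3 ]
  [ 0  0  -1/2   2   -3/2 ]
r4 → r4 + 1/2·r3
  [ 1  0  -3/2   6  -13/2 ]
  [ 0  1    -4  20    -14 ]
  [ 0  0     1  -4      3 ]
  [ 0  0     0   0      0 ]
r2 → r2 + 4·r3
  [ 1  0  -3/2   6  -13/2 ]
  [ 0  1     0   4     -2 ]
  [ 0  0     1  -4      3 ]
  [ 0  0     0   0      0 ]
r1 → r1 + 3/2·r3
  [ 1  0  0   0  -2 ]
  [ 0  1  0   4  -2 ]
  [ 0  0  1  -4   3 ]
  [ 0  0  0   0   0 ]
The reduced form has 3 nonzero rows.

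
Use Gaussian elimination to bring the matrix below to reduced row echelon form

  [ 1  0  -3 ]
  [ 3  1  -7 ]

R2 -> R2 − 3·R1
  [ 1  0  -3 ]
  [ 0  1   2 ]

[[1, 0, -3], [0, 1, 2]]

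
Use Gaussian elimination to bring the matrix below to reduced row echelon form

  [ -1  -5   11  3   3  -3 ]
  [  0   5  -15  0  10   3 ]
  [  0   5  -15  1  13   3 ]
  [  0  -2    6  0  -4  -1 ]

Multiply R1 by -1.
  [ 1   5  -11  -3  -3   3 ]
  [ 0   5  -15   0  10   3 ]
  [ 0   5  -15   1  13   3 ]
  [ 0  -2    6   0  -4  -1 ]
Multiply R2 by 1/5.
  [ 1   5  -11  -3  -3    3 ]
  [ 0   1   -3   0   2  3/5 ]
  [ 0   5  -15   1  13    3 ]
  [ 0  -2    6   0  -4   -1 ]
Subtract 5 times R2 from R3.
  [ 1   5  -11  -3  -3    3 ]
  [ 0   1   -3   0   2  3/5 ]
  [ 0   0    0   1   3    0 ]
  [ 0  -2    6   0  -4   -1 ]
Add 2 times R2 to R4.
  [ 1  5  -11  -3  -3    3 ]
  [ 0  1   -3   0   2  3/5 ]
  [ 0  0    0   1   3    0 ]
  [ 0  0    0   0   0  1/5 ]
Multiply R4 by 5.
  [ 1  5  -11  -3  -3    3 ]
  [ 0  1   -3   0   2  3/5 ]
  [ 0  0    0   1   3    0 ]
  [ 0  0    0   0   0    1 ]
Subtract 3/5 times R4 from R2.
  [ 1  5  -11  -3  -3  3 ]
  [ 0  1   -3   0   2  0 ]
  [ 0  0    0   1   3  0 ]
  [ 0  0    0   0   0  1 ]
Subtract 3 times R4 from R1.
  [ 1  5  -11  -3  -3  0 ]
  [ 0  1   -3   0   2  0 ]
  [ 0  0    0   1   3  0 ]
  [ 0  0    0   0   0  1 ]
Add 3 times R3 to R1.
  [ 1  5  -11  0  6  0 ]
  [ 0  1   -3  0  2  0 ]
  [ 0  0    0  1  3  0 ]
  [ 0  0    0  0  0  1 ]
Subtract 5 times R2 from R1.
  [ 1  0   4  0  -4  0 ]
  [ 0  1  -3  0   2  0 ]
  [ 0  0   0  1   3  0 ]
  [ 0  0   0  0   0  1 ]

[[1, 0, 4, 0, -4, 0], [0, 1, -3, 0, 2, 0], [0, 0, 0, 1, 3, 0], [0, 0, 0, 0, 0, 1]]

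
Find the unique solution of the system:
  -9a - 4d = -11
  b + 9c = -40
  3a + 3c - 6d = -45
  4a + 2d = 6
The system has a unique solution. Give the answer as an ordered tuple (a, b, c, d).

(-1, -4, -4, 5)

Form the augmented matrix and row-reduce:
  [ -9  0  0  -4  |  -11 ]
  [  0  1  9   0  |  -40 ]
  [  3  0  3  -6  |  -45 ]
  [  4  0  0   2  |    6 ]
r1 := -1/9·r1
  [ 1  0  0  4/9  |  11/9 ]
  [ 0  1  9    0  |   -40 ]
  [ 3  0  3   -6  |   -45 ]
  [ 4  0  0    2  |     6 ]
r3 := r3 − 3·r1
  [ 1  0  0    4/9  |    11/9 ]
  [ 0  1  9      0  |     -40 ]
  [ 0  0  3  -22/3  |  -146/3 ]
  [ 4  0  0      2  |       6 ]
r4 := r4 − 4·r1
  [ 1  0  0    4/9  |    11/9 ]
  [ 0  1  9      0  |     -40 ]
  [ 0  0  3  -22/3  |  -146/3 ]
  [ 0  0  0    2/9  |    10/9 ]
r3 := 1/3·r3
  [ 1  0  0    4/9  |    11/9 ]
  [ 0  1  9      0  |     -40 ]
  [ 0  0  1  -22/9  |  -146/9 ]
  [ 0  0  0    2/9  |    10/9 ]
r4 := 9/2·r4
  [ 1  0  0    4/9  |    11/9 ]
  [ 0  1  9      0  |     -40 ]
  [ 0  0  1  -22/9  |  -146/9 ]
  [ 0  0  0      1  |       5 ]
r3 := r3 + 22/9·r4
  [ 1  0  0  4/9  |  11/9 ]
  [ 0  1  9    0  |   -40 ]
  [ 0  0  1    0  |    -4 ]
  [ 0  0  0    1  |     5 ]
r1 := r1 − 4/9·r4
  [ 1  0  0  0  |   -1 ]
  [ 0  1  9  0  |  -40 ]
  [ 0  0  1  0  |   -4 ]
  [ 0  0  0  1  |    5 ]
r2 := r2 − 9·r3
  [ 1  0  0  0  |  -1 ]
  [ 0  1  0  0  |  -4 ]
  [ 0  0  1  0  |  -4 ]
  [ 0  0  0  1  |   5 ]
Reading off the last column: a = -1, b = -4, c = -4, d = 5.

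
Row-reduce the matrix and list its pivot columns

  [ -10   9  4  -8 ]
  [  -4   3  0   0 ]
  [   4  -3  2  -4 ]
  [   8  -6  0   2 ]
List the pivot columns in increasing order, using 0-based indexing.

Multiply ρ1 by -1/10.
  [  1  -9/10  -2/5  4/5 ]
  [ -4      3     0    0 ]
  [  4     -3     2   -4 ]
  [  8     -6     0    2 ]
Add 4 times ρ1 to ρ2.
  [ 1  -9/10  -2/5   4/5 ]
  [ 0   -3/5  -8/5  16/5 ]
  [ 4     -3     2    -4 ]
  [ 8     -6     0     2 ]
Subtract 4 times ρ1 from ρ3.
  [ 1  -9/10  -2/5    4/5 ]
  [ 0   -3/5  -8/5   16/5 ]
  [ 0    3/5  18/5  -36/5 ]
  [ 8     -6     0      2 ]
Subtract 8 times ρ1 from ρ4.
  [ 1  -9/10  -2/5    4/5 ]
  [ 0   -3/5  -8/5   16/5 ]
  [ 0    3/5  18/5  -36/5 ]
  [ 0    6/5  16/5  -22/5 ]
Multiply ρ2 by -5/3.
  [ 1  -9/10  -2/5    4/5 ]
  [ 0      1   8/3  -16/3 ]
  [ 0    3/5  18/5  -36/5 ]
  [ 0    6/5  16/5  -22/5 ]
Subtract 3/5 times ρ2 from ρ3.
  [ 1  -9/10  -2/5    4/5 ]
  [ 0      1   8/3  -16/3 ]
  [ 0      0     2     -4 ]
  [ 0    6/5  16/5  -22/5 ]
Subtract 6/5 times ρ2 from ρ4.
  [ 1  -9/10  -2/5    4/5 ]
  [ 0      1   8/3  -16/3 ]
  [ 0      0     2     -4 ]
  [ 0      0     0      2 ]
Multiply ρ3 by 1/2.
  [ 1  -9/10  -2/5    4/5 ]
  [ 0      1   8/3  -16/3 ]
  [ 0      0     1     -2 ]
  [ 0      0     0      2 ]
Multiply ρ4 by 1/2.
  [ 1  -9/10  -2/5    4/5 ]
  [ 0      1   8/3  -16/3 ]
  [ 0      0     1     -2 ]
  [ 0      0     0      1 ]
Add 2 times ρ4 to ρ3.
  [ 1  -9/10  -2/5    4/5 ]
  [ 0      1   8/3  -16/3 ]
  [ 0      0     1      0 ]
  [ 0      0     0      1 ]
Add 16/3 times ρ4 to ρ2.
  [ 1  -9/10  -2/5  4/5 ]
  [ 0      1   8/3    0 ]
  [ 0      0     1    0 ]
  [ 0      0     0    1 ]
Subtract 4/5 times ρ4 from ρ1.
  [ 1  -9/10  -2/5  0 ]
  [ 0      1   8/3  0 ]
  [ 0      0     1  0 ]
  [ 0      0     0  1 ]
Subtract 8/3 times ρ3 from ρ2.
  [ 1  -9/10  -2/5  0 ]
  [ 0      1     0  0 ]
  [ 0      0     1  0 ]
  [ 0      0     0  1 ]
Add 2/5 times ρ3 to ρ1.
  [ 1  -9/10  0  0 ]
  [ 0      1  0  0 ]
  [ 0      0  1  0 ]
  [ 0      0  0  1 ]
Add 9/10 times ρ2 to ρ1.
  [ 1  0  0  0 ]
  [ 0  1  0  0 ]
  [ 0  0  1  0 ]
  [ 0  0  0  1 ]
Pivot columns are the columns containing a leading 1.

0, 1, 2, 3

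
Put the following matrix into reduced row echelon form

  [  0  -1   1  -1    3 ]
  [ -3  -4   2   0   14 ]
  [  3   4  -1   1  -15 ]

[[1, 0, 0, -2, 0], [0, 1, 0, 2, -4], [0, 0, 1, 1, -1]]

r1 ↔ r2
  [ -3  -4   2   0   14 ]
  [  0  -1   1  -1    3 ]
  [  3   4  -1   1  -15 ]
r1 ← -1/3·r1
  [ 1  4/3  -2/3   0  -14/3 ]
  [ 0   -1     1  -1      3 ]
  [ 3    4    -1   1    -15 ]
r3 ← r3 − 3·r1
  [ 1  4/3  -2/3   0  -14/3 ]
  [ 0   -1     1  -1      3 ]
  [ 0    0     1   1     -1 ]
r2 ← -1·r2
  [ 1  4/3  -2/3  0  -14/3 ]
  [ 0    1    -1  1     -3 ]
  [ 0    0     1  1     -1 ]
r2 ← r2 + r3
  [ 1  4/3  -2/3  0  -14/3 ]
  [ 0    1     0  2     -4 ]
  [ 0    0     1  1     -1 ]
r1 ← r1 + 2/3·r3
  [ 1  4/3  0  2/3  -16/3 ]
  [ 0    1  0    2     -4 ]
  [ 0    0  1    1     -1 ]
r1 ← r1 − 4/3·r2
  [ 1  0  0  -2   0 ]
  [ 0  1  0   2  -4 ]
  [ 0  0  1   1  -1 ]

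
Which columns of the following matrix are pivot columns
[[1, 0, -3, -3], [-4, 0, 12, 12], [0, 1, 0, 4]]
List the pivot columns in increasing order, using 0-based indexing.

Add 4 times R1 to R2.
  [ 1  0  -3  -3 ]
  [ 0  0   0   0 ]
  [ 0  1   0   4 ]
Swap R2 and R3.
  [ 1  0  -3  -3 ]
  [ 0  1   0   4 ]
  [ 0  0   0   0 ]
Pivot columns are the columns containing a leading 1.

0, 1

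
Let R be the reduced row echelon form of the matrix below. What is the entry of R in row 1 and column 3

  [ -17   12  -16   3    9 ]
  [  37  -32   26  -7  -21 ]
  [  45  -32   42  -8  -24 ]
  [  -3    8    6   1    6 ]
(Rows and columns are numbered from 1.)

ρ1 ← -1/17·ρ1
  [  1  -12/17  16/17  -3/17  -9/17 ]
  [ 37     -32     26     -7    -21 ]
  [ 45     -32     42     -8    -24 ]
  [ -3       8      6      1      6 ]
ρ2 ← ρ2 − 37·ρ1
  [  1   -12/17    16/17  -3/17   -9/17 ]
  [  0  -100/17  -150/17  -8/17  -24/17 ]
  [ 45      -32       42     -8     -24 ]
  [ -3        8        6      1       6 ]
ρ3 ← ρ3 − 45·ρ1
  [  1   -12/17    16/17  -3/17   -9/17 ]
  [  0  -100/17  -150/17  -8/17  -24/17 ]
  [  0    -4/17    -6/17  -1/17   -3/17 ]
  [ -3        8        6      1       6 ]
ρ4 ← ρ4 + 3·ρ1
  [ 1   -12/17    16/17  -3/17   -9/17 ]
  [ 0  -100/17  -150/17  -8/17  -24/17 ]
  [ 0    -4/17    -6/17  -1/17   -3/17 ]
  [ 0   100/17   150/17   8/17   75/17 ]
ρ2 ← -17/100·ρ2
  [ 1  -12/17   16/17  -3/17  -9/17 ]
  [ 0       1     3/2   2/25   6/25 ]
  [ 0   -4/17   -6/17  -1/17  -3/17 ]
  [ 0  100/17  150/17   8/17  75/17 ]
ρ3 ← ρ3 + 4/17·ρ2
  [ 1  -12/17   16/17  -3/17  -9/17 ]
  [ 0       1     3/2   2/25   6/25 ]
  [ 0       0       0  -1/25  -3/25 ]
  [ 0  100/17  150/17   8/17  75/17 ]
ρ4 ← ρ4 − 100/17·ρ2
  [ 1  -12/17  16/17  -3/17  -9/17 ]
  [ 0       1    3/2   2/25   6/25 ]
  [ 0       0      0  -1/25  -3/25 ]
  [ 0       0      0      0      3 ]
ρ3 ← -25·ρ3
  [ 1  -12/17  16/17  -3/17  -9/17 ]
  [ 0       1    3/2   2/25   6/25 ]
  [ 0       0      0      1      3 ]
  [ 0       0      0      0      3 ]
ρ4 ← 1/3·ρ4
  [ 1  -12/17  16/17  -3/17  -9/17 ]
  [ 0       1    3/2   2/25   6/25 ]
  [ 0       0      0      1      3 ]
  [ 0       0      0      0      1 ]
ρ3 ← ρ3 − 3·ρ4
  [ 1  -12/17  16/17  -3/17  -9/17 ]
  [ 0       1    3/2   2/25   6/25 ]
  [ 0       0      0      1      0 ]
  [ 0       0      0      0      1 ]
ρ2 ← ρ2 − 6/25·ρ4
  [ 1  -12/17  16/17  -3/17  -9/17 ]
  [ 0       1    3/2   2/25      0 ]
  [ 0       0      0      1      0 ]
  [ 0       0      0      0      1 ]
ρ1 ← ρ1 + 9/17·ρ4
  [ 1  -12/17  16/17  -3/17  0 ]
  [ 0       1    3/2   2/25  0 ]
  [ 0       0      0      1  0 ]
  [ 0       0      0      0  1 ]
ρ2 ← ρ2 − 2/25·ρ3
  [ 1  -12/17  16/17  -3/17  0 ]
  [ 0       1    3/2      0  0 ]
  [ 0       0      0      1  0 ]
  [ 0       0      0      0  1 ]
ρ1 ← ρ1 + 3/17·ρ3
  [ 1  -12/17  16/17  0  0 ]
  [ 0       1    3/2  0  0 ]
  [ 0       0      0  1  0 ]
  [ 0       0      0  0  1 ]
ρ1 ← ρ1 + 12/17·ρ2
  [ 1  0    2  0  0 ]
  [ 0  1  3/2  0  0 ]
  [ 0  0    0  1  0 ]
  [ 0  0    0  0  1 ]

2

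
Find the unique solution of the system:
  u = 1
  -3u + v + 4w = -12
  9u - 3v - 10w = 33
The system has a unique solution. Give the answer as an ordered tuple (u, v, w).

(1, -3, -3/2)

Form the augmented matrix and row-reduce:
  [  1   0    0  |    1 ]
  [ -3   1    4  |  -12 ]
  [  9  -3  -10  |   33 ]
ρ2 -> ρ2 + 3·ρ1
  [ 1   0    0  |   1 ]
  [ 0   1    4  |  -9 ]
  [ 9  -3  -10  |  33 ]
ρ3 -> ρ3 − 9·ρ1
  [ 1   0    0  |   1 ]
  [ 0   1    4  |  -9 ]
  [ 0  -3  -10  |  24 ]
ρ3 -> ρ3 + 3·ρ2
  [ 1  0  0  |   1 ]
  [ 0  1  4  |  -9 ]
  [ 0  0  2  |  -3 ]
ρ3 -> 1/2·ρ3
  [ 1  0  0  |     1 ]
  [ 0  1  4  |    -9 ]
  [ 0  0  1  |  -3/2 ]
ρ2 -> ρ2 − 4·ρ3
  [ 1  0  0  |     1 ]
  [ 0  1  0  |    -3 ]
  [ 0  0  1  |  -3/2 ]
Reading off the last column: u = 1, v = -3, w = -3/2.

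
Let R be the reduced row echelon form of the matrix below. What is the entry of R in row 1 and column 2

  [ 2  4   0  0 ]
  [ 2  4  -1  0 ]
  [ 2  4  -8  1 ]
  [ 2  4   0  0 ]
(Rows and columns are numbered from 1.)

2

ρ1 ← 1/2·ρ1
  [ 1  2   0  0 ]
  [ 2  4  -1  0 ]
  [ 2  4  -8  1 ]
  [ 2  4   0  0 ]
ρ2 ← ρ2 − 2·ρ1
  [ 1  2   0  0 ]
  [ 0  0  -1  0 ]
  [ 2  4  -8  1 ]
  [ 2  4   0  0 ]
ρ3 ← ρ3 − 2·ρ1
  [ 1  2   0  0 ]
  [ 0  0  -1  0 ]
  [ 0  0  -8  1 ]
  [ 2  4   0  0 ]
ρ4 ← ρ4 − 2·ρ1
  [ 1  2   0  0 ]
  [ 0  0  -1  0 ]
  [ 0  0  -8  1 ]
  [ 0  0   0  0 ]
ρ2 ← -1·ρ2
  [ 1  2   0  0 ]
  [ 0  0   1  0 ]
  [ 0  0  -8  1 ]
  [ 0  0   0  0 ]
ρ3 ← ρ3 + 8·ρ2
  [ 1  2  0  0 ]
  [ 0  0  1  0 ]
  [ 0  0  0  1 ]
  [ 0  0  0  0 ]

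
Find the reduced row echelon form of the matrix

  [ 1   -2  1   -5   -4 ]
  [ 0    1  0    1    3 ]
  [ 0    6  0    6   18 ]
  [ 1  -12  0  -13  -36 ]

[[1, 0, 0, -1, 0], [0, 1, 0, 1, 3], [0, 0, 1, -2, 2], [0, 0, 0, 0, 0]]

ρ4 ← ρ4 − ρ1
  [ 1   -2   1  -5   -4 ]
  [ 0    1   0   1    3 ]
  [ 0    6   0   6   18 ]
  [ 0  -10  -1  -8  -32 ]
ρ3 ← ρ3 − 6·ρ2
  [ 1   -2   1  -5   -4 ]
  [ 0    1   0   1    3 ]
  [ 0    0   0   0    0 ]
  [ 0  -10  -1  -8  -32 ]
ρ4 ← ρ4 + 10·ρ2
  [ 1  -2   1  -5  -4 ]
  [ 0   1   0   1   3 ]
  [ 0   0   0   0   0 ]
  [ 0   0  -1   2  -2 ]
ρ3 <=> ρ4
  [ 1  -2   1  -5  -4 ]
  [ 0   1   0   1   3 ]
  [ 0   0  -1   2  -2 ]
  [ 0   0   0   0   0 ]
ρ3 ← -1·ρ3
  [ 1  -2  1  -5  -4 ]
  [ 0   1  0   1   3 ]
  [ 0   0  1  -2   2 ]
  [ 0   0  0   0   0 ]
ρ1 ← ρ1 − ρ3
  [ 1  -2  0  -3  -6 ]
  [ 0   1  0   1   3 ]
  [ 0   0  1  -2   2 ]
  [ 0   0  0   0   0 ]
ρ1 ← ρ1 + 2·ρ2
  [ 1  0  0  -1  0 ]
  [ 0  1  0   1  3 ]
  [ 0  0  1  -2  2 ]
  [ 0  0  0   0  0 ]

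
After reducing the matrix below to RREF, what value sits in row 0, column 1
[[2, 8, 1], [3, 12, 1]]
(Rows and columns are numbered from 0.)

4

R1 := 1/2·R1
  [ 1   4  1/2 ]
  [ 3  12    1 ]
R2 := R2 − 3·R1
  [ 1  4   1/2 ]
  [ 0  0  -1/2 ]
R2 := -2·R2
  [ 1  4  1/2 ]
  [ 0  0    1 ]
R1 := R1 − 1/2·R2
  [ 1  4  0 ]
  [ 0  0  1 ]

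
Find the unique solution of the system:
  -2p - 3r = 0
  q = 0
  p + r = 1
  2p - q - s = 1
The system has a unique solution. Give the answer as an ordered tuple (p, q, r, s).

Form the augmented matrix and row-reduce:
  [ -2   0  -3   0  |  0 ]
  [  0   1   0   0  |  0 ]
  [  1   0   1   0  |  1 ]
  [  2  -1   0  -1  |  1 ]
r1 ← -1/2·r1
r3 ← r3 − r1
r4 ← r4 − 2·r1
r4 ← r4 + r2
r3 ← -2·r3
r4 ← r4 + 3·r3
r4 ← -1·r4
r1 ← r1 − 3/2·r3
Reading off the last column: p = 3, q = 0, r = -2, s = 5.

(3, 0, -2, 5)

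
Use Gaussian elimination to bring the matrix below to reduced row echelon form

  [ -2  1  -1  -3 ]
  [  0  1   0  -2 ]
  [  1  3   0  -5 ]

Multiply R1 by -1/2.
  [ 1  -1/2  1/2  3/2 ]
  [ 0     1    0   -2 ]
  [ 1     3    0   -5 ]
Subtract R1 from R3.
  [ 1  -1/2   1/2    3/2 ]
  [ 0     1     0     -2 ]
  [ 0   7/2  -1/2  -13/2 ]
Subtract 7/2 times R2 from R3.
  [ 1  -1/2   1/2  3/2 ]
  [ 0     1     0   -2 ]
  [ 0     0  -1/2  1/2 ]
Multiply R3 by -2.
  [ 1  -1/2  1/2  3/2 ]
  [ 0     1    0   -2 ]
  [ 0     0    1   -1 ]
Subtract 1/2 times R3 from R1.
  [ 1  -1/2  0   2 ]
  [ 0     1  0  -2 ]
  [ 0     0  1  -1 ]
Add 1/2 times R2 to R1.
  [ 1  0  0   1 ]
  [ 0  1  0  -2 ]
  [ 0  0  1  -1 ]

[[1, 0, 0, 1], [0, 1, 0, -2], [0, 0, 1, -1]]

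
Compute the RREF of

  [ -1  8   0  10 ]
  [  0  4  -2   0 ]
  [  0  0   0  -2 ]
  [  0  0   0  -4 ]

[[1, 0, -4, 0], [0, 1, -1/2, 0], [0, 0, 0, 1], [0, 0, 0, 0]]

R1 → -1·R1
  [ 1  -8   0  -10 ]
  [ 0   4  -2    0 ]
  [ 0   0   0   -2 ]
  [ 0   0   0   -4 ]
R2 → 1/4·R2
  [ 1  -8     0  -10 ]
  [ 0   1  -1/2    0 ]
  [ 0   0     0   -2 ]
  [ 0   0     0   -4 ]
R3 → -1/2·R3
  [ 1  -8     0  -10 ]
  [ 0   1  -1/2    0 ]
  [ 0   0     0    1 ]
  [ 0   0     0   -4 ]
R4 → R4 + 4·R3
  [ 1  -8     0  -10 ]
  [ 0   1  -1/2    0 ]
  [ 0   0     0    1 ]
  [ 0   0     0    0 ]
R1 → R1 + 10·R3
  [ 1  -8     0  0 ]
  [ 0   1  -1/2  0 ]
  [ 0   0     0  1 ]
  [ 0   0     0  0 ]
R1 → R1 + 8·R2
  [ 1  0    -4  0 ]
  [ 0  1  -1/2  0 ]
  [ 0  0     0  1 ]
  [ 0  0     0  0 ]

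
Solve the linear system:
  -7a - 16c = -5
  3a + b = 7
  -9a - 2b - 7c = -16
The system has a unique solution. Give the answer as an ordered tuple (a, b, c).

Form the augmented matrix and row-reduce:
  [ -7   0  -16  |   -5 ]
  [  3   1    0  |    7 ]
  [ -9  -2   -7  |  -16 ]
Multiply r1 by -1/7.
Subtract 3 times r1 from r2.
Add 9 times r1 to r3.
Add 2 times r2 to r3.
Multiply r3 by -7.
Add 48/7 times r3 to r2.
Subtract 16/7 times r3 from r1.
Reading off the last column: a = 3, b = -2, c = -1.

(3, -2, -1)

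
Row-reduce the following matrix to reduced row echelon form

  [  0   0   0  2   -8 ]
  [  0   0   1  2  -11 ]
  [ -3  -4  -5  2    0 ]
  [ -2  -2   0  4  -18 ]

ρ1 <-> ρ3
  [ -3  -4  -5  2    0 ]
  [  0   0   1  2  -11 ]
  [  0   0   0  2   -8 ]
  [ -2  -2   0  4  -18 ]
ρ1 := -1/3·ρ1
  [  1  4/3  5/3  -2/3    0 ]
  [  0    0    1     2  -11 ]
  [  0    0    0     2   -8 ]
  [ -2   -2    0     4  -18 ]
ρ4 := ρ4 + 2·ρ1
  [ 1  4/3   5/3  -2/3    0 ]
  [ 0    0     1     2  -11 ]
  [ 0    0     0     2   -8 ]
  [ 0  2/3  10/3   8/3  -18 ]
ρ2 <-> ρ4
  [ 1  4/3   5/3  -2/3    0 ]
  [ 0  2/3  10/3   8/3  -18 ]
  [ 0    0     0     2   -8 ]
  [ 0    0     1     2  -11 ]
ρ2 := 3/2·ρ2
  [ 1  4/3  5/3  -2/3    0 ]
  [ 0    1    5     4  -27 ]
  [ 0    0    0     2   -8 ]
  [ 0    0    1     2  -11 ]
ρ3 <-> ρ4
  [ 1  4/3  5/3  -2/3    0 ]
  [ 0    1    5     4  -27 ]
  [ 0    0    1     2  -11 ]
  [ 0    0    0     2   -8 ]
ρ4 := 1/2·ρ4
  [ 1  4/3  5/3  -2/3    0 ]
  [ 0    1    5     4  -27 ]
  [ 0    0    1     2  -11 ]
  [ 0    0    0     1   -4 ]
ρ3 := ρ3 − 2·ρ4
  [ 1  4/3  5/3  -2/3    0 ]
  [ 0    1    5     4  -27 ]
  [ 0    0    1     0   -3 ]
  [ 0    0    0     1   -4 ]
ρ2 := ρ2 − 4·ρ4
  [ 1  4/3  5/3  -2/3    0 ]
  [ 0    1    5     0  -11 ]
  [ 0    0    1     0   -3 ]
  [ 0    0    0     1   -4 ]
ρ1 := ρ1 + 2/3·ρ4
  [ 1  4/3  5/3  0  -8/3 ]
  [ 0    1    5  0   -11 ]
  [ 0    0    1  0    -3 ]
  [ 0    0    0  1    -4 ]
ρ2 := ρ2 − 5·ρ3
  [ 1  4/3  5/3  0  -8/3 ]
  [ 0    1    0  0     4 ]
  [ 0    0    1  0    -3 ]
  [ 0    0    0  1    -4 ]
ρ1 := ρ1 − 5/3·ρ3
  [ 1  4/3  0  0  7/3 ]
  [ 0    1  0  0    4 ]
  [ 0    0  1  0   -3 ]
  [ 0    0  0  1   -4 ]
ρ1 := ρ1 − 4/3·ρ2
  [ 1  0  0  0  -3 ]
  [ 0  1  0  0   4 ]
  [ 0  0  1  0  -3 ]
  [ 0  0  0  1  -4 ]

[[1, 0, 0, 0, -3], [0, 1, 0, 0, 4], [0, 0, 1, 0, -3], [0, 0, 0, 1, -4]]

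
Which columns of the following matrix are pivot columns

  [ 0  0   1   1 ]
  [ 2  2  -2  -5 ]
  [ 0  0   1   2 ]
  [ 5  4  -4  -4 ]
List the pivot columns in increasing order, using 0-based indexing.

0, 1, 2, 3

Swap R1 and R2.
Multiply R1 by 1/2.
Subtract 5 times R1 from R4.
Swap R2 and R4.
Multiply R2 by -1.
Subtract R3 from R4.
Multiply R4 by -1.
Subtract 2 times R4 from R3.
Add 17/2 times R4 to R2.
Add 5/2 times R4 to R1.
Add R3 to R2.
Add R3 to R1.
Subtract R2 from R1.
Pivot columns are the columns containing a leading 1.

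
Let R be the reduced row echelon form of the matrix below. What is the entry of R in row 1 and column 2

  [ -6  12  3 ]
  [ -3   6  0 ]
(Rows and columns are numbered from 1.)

ρ1 := -1/6·ρ1
  [  1  -2  -1/2 ]
  [ -3   6     0 ]
ρ2 := ρ2 + 3·ρ1
  [ 1  -2  -1/2 ]
  [ 0   0  -3/2 ]
ρ2 := -2/3·ρ2
  [ 1  -2  -1/2 ]
  [ 0   0     1 ]
ρ1 := ρ1 + 1/2·ρ2
  [ 1  -2  0 ]
  [ 0   0  1 ]

-2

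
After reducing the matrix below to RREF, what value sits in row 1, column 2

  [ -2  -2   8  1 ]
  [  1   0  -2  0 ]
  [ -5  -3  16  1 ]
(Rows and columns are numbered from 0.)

R1 ← -1/2·R1
  [  1   1  -4  -1/2 ]
  [  1   0  -2     0 ]
  [ -5  -3  16     1 ]
R2 ← R2 − R1
  [  1   1  -4  -1/2 ]
  [  0  -1   2   1/2 ]
  [ -5  -3  16     1 ]
R3 ← R3 + 5·R1
  [ 1   1  -4  -1/2 ]
  [ 0  -1   2   1/2 ]
  [ 0   2  -4  -3/2 ]
R2 ← -1·R2
  [ 1  1  -4  -1/2 ]
  [ 0  1  -2  -1/2 ]
  [ 0  2  -4  -3/2 ]
R3 ← R3 − 2·R2
  [ 1  1  -4  -1/2 ]
  [ 0  1  -2  -1/2 ]
  [ 0  0   0  -1/2 ]
R3 ← -2·R3
  [ 1  1  -4  -1/2 ]
  [ 0  1  -2  -1/2 ]
  [ 0  0   0     1 ]
R2 ← R2 + 1/2·R3
  [ 1  1  -4  -1/2 ]
  [ 0  1  -2     0 ]
  [ 0  0   0     1 ]
R1 ← R1 + 1/2·R3
  [ 1  1  -4  0 ]
  [ 0  1  -2  0 ]
  [ 0  0   0  1 ]
R1 ← R1 − R2
  [ 1  0  -2  0 ]
  [ 0  1  -2  0 ]
  [ 0  0   0  1 ]

-2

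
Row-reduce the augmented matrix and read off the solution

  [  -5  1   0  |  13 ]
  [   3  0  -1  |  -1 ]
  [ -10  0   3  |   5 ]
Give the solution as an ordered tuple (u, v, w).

ρ1 := -1/5·ρ1
ρ2 := ρ2 − 3·ρ1
ρ3 := ρ3 + 10·ρ1
ρ2 := 5/3·ρ2
ρ3 := ρ3 + 2·ρ2
ρ3 := -3·ρ3
ρ2 := ρ2 + 5/3·ρ3
ρ1 := ρ1 + 1/5·ρ2
Reading off the last column: u = -2, v = 3, w = -5.

(-2, 3, -5)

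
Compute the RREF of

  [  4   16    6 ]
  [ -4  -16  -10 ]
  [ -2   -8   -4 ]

[[1, 4, 0], [0, 0, 1], [0, 0, 0]]

R1 := 1/4·R1
  [  1    4  3/2 ]
  [ -4  -16  -10 ]
  [ -2   -8   -4 ]
R2 := R2 + 4·R1
  [  1   4  3/2 ]
  [  0   0   -4 ]
  [ -2  -8   -4 ]
R3 := R3 + 2·R1
  [ 1  4  3/2 ]
  [ 0  0   -4 ]
  [ 0  0   -1 ]
R2 := -1/4·R2
  [ 1  4  3/2 ]
  [ 0  0    1 ]
  [ 0  0   -1 ]
R3 := R3 + R2
  [ 1  4  3/2 ]
  [ 0  0    1 ]
  [ 0  0    0 ]
R1 := R1 − 3/2·R2
  [ 1  4  0 ]
  [ 0  0  1 ]
  [ 0  0  0 ]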